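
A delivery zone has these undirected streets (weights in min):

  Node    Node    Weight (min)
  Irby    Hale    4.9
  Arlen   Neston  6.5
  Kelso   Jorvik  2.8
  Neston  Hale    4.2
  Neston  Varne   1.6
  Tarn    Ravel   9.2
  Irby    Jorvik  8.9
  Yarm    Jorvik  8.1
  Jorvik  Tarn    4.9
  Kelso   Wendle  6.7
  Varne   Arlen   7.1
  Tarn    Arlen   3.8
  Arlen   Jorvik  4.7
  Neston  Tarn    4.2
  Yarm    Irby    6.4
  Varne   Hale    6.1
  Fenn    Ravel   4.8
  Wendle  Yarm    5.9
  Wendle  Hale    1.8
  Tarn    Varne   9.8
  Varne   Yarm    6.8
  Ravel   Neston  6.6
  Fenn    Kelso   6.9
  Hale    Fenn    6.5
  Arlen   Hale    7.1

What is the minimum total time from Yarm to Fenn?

Settle nodes by increasing distance from Yarm:
Yarm: 0
Wendle: 5.9  (via Yarm)
Irby: 6.4  (via Yarm)
Varne: 6.8  (via Yarm)
Hale: 7.7  (via Wendle)
Jorvik: 8.1  (via Yarm)
Neston: 8.4  (via Varne)
Kelso: 10.9  (via Jorvik)
Tarn: 12.6  (via Neston)
Arlen: 12.8  (via Jorvik)
Fenn: 14.2  (via Hale)
Shortest route: Yarm–Wendle–Hale–Fenn = 14.2 min.

14.2 min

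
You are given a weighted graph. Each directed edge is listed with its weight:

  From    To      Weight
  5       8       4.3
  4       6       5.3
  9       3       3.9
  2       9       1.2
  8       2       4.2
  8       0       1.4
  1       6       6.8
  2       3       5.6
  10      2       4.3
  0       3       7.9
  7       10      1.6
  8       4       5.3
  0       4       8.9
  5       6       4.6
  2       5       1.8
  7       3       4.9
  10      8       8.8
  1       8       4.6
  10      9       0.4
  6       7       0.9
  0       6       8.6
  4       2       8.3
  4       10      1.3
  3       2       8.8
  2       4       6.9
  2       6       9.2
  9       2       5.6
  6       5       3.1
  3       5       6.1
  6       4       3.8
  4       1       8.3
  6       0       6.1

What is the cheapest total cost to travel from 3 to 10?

Candidate routes:
3 - 5 - 6 - 7 - 10: 6.1+4.6+0.9+1.6 = 13.2
3 - 5 - 6 - 4 - 10: 6.1+4.6+3.8+1.3 = 15.8
Cheapest is 3 - 5 - 6 - 7 - 10 at 13.2.

13.2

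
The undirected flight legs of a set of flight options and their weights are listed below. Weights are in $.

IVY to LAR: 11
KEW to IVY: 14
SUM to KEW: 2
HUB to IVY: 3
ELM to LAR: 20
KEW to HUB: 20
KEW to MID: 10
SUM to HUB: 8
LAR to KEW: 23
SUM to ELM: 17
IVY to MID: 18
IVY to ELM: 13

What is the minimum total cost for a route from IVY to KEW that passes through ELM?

Shortest IVY→ELM: IVY → ELM = 13
Best ELM to KEW: ELM → SUM → KEW costing 19
Total via ELM: 13 + 19 = $32.

$32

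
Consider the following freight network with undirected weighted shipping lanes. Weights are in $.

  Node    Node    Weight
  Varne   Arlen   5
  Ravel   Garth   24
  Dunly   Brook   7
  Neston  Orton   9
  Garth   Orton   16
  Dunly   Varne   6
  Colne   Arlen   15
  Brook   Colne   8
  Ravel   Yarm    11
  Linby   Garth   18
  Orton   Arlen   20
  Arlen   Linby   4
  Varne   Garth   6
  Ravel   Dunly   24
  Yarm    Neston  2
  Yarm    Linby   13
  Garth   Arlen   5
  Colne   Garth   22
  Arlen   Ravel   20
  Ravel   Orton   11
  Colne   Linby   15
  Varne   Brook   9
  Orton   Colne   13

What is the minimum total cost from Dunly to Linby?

$15

Settle nodes by increasing distance from Dunly:
Dunly: 0
Varne: 6  (via Dunly)
Brook: 7  (via Dunly)
Arlen: 11  (via Varne)
Garth: 12  (via Varne)
Linby: 15  (via Arlen)
Shortest route: Dunly → Varne → Arlen → Linby = $15.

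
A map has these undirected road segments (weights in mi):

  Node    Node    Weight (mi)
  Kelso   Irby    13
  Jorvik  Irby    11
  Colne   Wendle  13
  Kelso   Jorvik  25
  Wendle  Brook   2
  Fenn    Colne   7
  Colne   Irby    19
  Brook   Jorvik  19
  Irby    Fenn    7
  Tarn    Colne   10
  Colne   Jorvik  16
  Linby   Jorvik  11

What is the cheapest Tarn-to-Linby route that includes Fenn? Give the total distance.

Best Tarn to Fenn: Tarn–Colne–Fenn costing 17
Best Fenn to Linby: Fenn–Irby–Jorvik–Linby costing 29
Total via Fenn: 17 + 29 = 46 mi.

46 mi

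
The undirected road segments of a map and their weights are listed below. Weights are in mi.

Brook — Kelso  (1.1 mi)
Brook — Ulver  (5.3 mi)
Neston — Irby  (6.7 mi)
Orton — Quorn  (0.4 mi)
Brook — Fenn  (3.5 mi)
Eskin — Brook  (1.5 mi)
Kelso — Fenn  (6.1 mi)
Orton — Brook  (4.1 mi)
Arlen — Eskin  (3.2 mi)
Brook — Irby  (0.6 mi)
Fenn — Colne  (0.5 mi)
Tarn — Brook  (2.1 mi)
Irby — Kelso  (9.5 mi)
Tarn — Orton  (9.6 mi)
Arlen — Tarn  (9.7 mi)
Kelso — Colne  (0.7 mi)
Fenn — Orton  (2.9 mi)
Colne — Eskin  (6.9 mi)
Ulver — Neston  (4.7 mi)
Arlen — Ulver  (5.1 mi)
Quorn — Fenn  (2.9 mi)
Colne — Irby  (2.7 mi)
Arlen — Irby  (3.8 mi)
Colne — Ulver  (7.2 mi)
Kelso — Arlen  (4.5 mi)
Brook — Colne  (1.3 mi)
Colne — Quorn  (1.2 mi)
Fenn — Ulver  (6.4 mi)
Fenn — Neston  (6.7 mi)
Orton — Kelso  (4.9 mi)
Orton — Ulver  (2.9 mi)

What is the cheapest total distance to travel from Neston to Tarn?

Running Dijkstra from Neston:
Neston: 0
Ulver: 4.7  (via Neston)
Irby: 6.7  (via Neston)
Fenn: 6.7  (via Neston)
Colne: 7.2  (via Fenn)
Brook: 7.3  (via Irby)
Orton: 7.6  (via Ulver)
Kelso: 7.9  (via Colne)
Quorn: 8  (via Orton)
Eskin: 8.8  (via Brook)
Tarn: 9.4  (via Brook)
Shortest route: Neston–Irby–Brook–Tarn = 9.4 mi.

9.4 mi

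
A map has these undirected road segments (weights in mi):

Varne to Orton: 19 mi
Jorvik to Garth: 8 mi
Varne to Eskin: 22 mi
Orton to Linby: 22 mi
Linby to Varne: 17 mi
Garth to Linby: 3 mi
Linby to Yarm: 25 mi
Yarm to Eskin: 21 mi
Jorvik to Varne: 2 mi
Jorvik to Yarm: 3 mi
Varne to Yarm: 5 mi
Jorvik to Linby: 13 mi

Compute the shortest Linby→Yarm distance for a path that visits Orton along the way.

Shortest Linby→Orton: Linby → Orton = 22
Shortest Orton→Yarm: Orton → Varne → Yarm = 24
Total via Orton: 22 + 24 = 46 mi.

46 mi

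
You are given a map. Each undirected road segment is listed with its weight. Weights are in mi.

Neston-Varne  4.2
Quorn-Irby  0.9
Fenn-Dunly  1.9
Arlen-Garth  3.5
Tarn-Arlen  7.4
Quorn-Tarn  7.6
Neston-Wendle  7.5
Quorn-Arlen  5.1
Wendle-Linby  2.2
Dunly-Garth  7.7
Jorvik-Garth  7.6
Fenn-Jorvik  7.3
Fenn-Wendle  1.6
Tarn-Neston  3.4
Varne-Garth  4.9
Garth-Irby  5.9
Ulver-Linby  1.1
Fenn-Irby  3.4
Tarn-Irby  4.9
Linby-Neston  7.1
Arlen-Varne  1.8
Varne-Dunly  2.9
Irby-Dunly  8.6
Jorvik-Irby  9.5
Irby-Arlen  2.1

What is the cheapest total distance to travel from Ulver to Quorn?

Running Dijkstra from Ulver:
Ulver: 0
Linby: 1.1  (via Ulver)
Wendle: 3.3  (via Linby)
Fenn: 4.9  (via Wendle)
Dunly: 6.8  (via Fenn)
Neston: 8.2  (via Linby)
Irby: 8.3  (via Fenn)
Quorn: 9.2  (via Irby)
Shortest route: Ulver–Linby–Wendle–Fenn–Irby–Quorn = 9.2 mi.

9.2 mi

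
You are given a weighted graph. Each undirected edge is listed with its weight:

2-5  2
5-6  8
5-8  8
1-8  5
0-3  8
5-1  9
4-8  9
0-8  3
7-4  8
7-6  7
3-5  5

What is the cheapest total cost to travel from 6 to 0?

19

Compare a few routes:
6 - 5 - 3 - 0: 8+5+8 = 21
6 - 5 - 8 - 0: 8+8+3 = 19
The minimum is 19 via 6 - 5 - 8 - 0.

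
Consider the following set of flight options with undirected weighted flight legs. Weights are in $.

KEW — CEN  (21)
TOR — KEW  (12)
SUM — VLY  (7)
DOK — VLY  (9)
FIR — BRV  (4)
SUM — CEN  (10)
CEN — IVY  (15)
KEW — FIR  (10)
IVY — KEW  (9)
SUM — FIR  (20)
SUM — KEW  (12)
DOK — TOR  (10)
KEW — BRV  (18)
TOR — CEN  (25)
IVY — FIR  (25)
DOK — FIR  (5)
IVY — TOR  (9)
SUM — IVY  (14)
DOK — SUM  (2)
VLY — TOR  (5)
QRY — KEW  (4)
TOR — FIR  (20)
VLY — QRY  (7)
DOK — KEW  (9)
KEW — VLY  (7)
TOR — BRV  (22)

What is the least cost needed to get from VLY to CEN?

Enumerating some paths:
VLY → DOK → SUM → CEN: 9+2+10 = 21
VLY → TOR → DOK → SUM → CEN: 5+10+2+10 = 27
VLY → SUM → CEN: 7+10 = 17
The minimum is $17 via VLY → SUM → CEN.

$17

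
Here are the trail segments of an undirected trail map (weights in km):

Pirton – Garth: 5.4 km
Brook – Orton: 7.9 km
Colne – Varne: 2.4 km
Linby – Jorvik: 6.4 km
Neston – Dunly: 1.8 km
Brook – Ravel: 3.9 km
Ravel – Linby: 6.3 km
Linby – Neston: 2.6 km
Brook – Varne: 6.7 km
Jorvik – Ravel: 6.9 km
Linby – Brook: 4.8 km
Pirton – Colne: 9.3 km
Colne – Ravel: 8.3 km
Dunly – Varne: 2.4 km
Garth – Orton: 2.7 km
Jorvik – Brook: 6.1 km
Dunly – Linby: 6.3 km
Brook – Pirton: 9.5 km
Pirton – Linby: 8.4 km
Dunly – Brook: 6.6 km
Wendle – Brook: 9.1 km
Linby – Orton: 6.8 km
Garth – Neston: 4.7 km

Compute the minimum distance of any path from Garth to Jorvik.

Compare a few routes:
Garth–Neston–Linby–Jorvik: 4.7+2.6+6.4 = 13.7
Garth–Neston–Linby–Brook–Jorvik: 4.7+2.6+4.8+6.1 = 18.2
Garth–Orton–Linby–Jorvik: 2.7+6.8+6.4 = 15.9
Garth–Orton–Brook–Jorvik: 2.7+7.9+6.1 = 16.7
Cheapest is Garth–Neston–Linby–Jorvik at 13.7 km.

13.7 km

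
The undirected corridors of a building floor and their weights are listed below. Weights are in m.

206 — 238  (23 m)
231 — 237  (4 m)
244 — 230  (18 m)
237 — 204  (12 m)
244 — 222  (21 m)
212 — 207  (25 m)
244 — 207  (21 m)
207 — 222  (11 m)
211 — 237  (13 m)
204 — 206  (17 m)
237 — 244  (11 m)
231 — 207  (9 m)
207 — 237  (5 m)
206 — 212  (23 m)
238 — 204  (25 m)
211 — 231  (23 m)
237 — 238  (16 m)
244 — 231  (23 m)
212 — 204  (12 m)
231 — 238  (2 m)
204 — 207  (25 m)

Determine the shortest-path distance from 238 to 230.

35 m

Compare a few routes:
238 → 231 → 244 → 230: 2+23+18 = 43
238 → 237 → 244 → 230: 16+11+18 = 45
238 → 231 → 237 → 244 → 230: 2+4+11+18 = 35
The minimum is 35 m via 238 → 231 → 237 → 244 → 230.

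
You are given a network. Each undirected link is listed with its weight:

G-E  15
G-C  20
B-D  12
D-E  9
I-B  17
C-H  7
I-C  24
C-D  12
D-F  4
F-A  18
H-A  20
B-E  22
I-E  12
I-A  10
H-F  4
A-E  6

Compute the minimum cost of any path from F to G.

28

Compare a few routes:
F - D - E - G: 4+9+15 = 28
F - H - C - G: 4+7+20 = 31
Cheapest is F - D - E - G at 28.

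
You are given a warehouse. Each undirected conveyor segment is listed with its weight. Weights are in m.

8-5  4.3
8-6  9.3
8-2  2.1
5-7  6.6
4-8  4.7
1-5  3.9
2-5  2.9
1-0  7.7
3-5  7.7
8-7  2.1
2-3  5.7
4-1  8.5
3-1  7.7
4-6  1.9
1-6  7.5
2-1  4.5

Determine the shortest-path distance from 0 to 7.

Compare a few routes:
0 - 1 - 5 - 7: 7.7+3.9+6.6 = 18.2
0 - 1 - 2 - 8 - 7: 7.7+4.5+2.1+2.1 = 16.4
0 - 1 - 5 - 8 - 7: 7.7+3.9+4.3+2.1 = 18
The minimum is 16.4 m via 0 - 1 - 2 - 8 - 7.

16.4 m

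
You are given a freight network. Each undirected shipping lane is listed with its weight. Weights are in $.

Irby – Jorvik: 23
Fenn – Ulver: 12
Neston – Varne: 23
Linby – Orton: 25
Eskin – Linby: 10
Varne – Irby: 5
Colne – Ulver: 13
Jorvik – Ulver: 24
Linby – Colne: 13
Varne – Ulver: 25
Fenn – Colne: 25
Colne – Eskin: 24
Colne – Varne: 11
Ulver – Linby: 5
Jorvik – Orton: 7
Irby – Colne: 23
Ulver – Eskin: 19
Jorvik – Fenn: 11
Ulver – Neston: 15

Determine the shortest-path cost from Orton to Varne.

$35

Compare a few routes:
Orton–Linby–Colne–Varne: 25+13+11 = 49
Orton–Jorvik–Fenn–Ulver–Colne–Varne: 7+11+12+13+11 = 54
Orton–Jorvik–Irby–Varne: 7+23+5 = 35
The minimum is $35 via Orton–Jorvik–Irby–Varne.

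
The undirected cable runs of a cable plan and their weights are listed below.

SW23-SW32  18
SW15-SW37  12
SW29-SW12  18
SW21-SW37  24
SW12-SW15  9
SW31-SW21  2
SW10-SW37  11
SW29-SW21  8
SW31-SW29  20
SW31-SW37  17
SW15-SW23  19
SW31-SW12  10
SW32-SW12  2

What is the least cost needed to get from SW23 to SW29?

38

Compare a few routes:
SW23 → SW32 → SW12 → SW29: 18+2+18 = 38
SW23 → SW15 → SW12 → SW31 → SW21 → SW29: 19+9+10+2+8 = 48
SW23 → SW32 → SW12 → SW31 → SW21 → SW29: 18+2+10+2+8 = 40
SW23 → SW15 → SW12 → SW29: 19+9+18 = 46
The minimum is 38 via SW23 → SW32 → SW12 → SW29.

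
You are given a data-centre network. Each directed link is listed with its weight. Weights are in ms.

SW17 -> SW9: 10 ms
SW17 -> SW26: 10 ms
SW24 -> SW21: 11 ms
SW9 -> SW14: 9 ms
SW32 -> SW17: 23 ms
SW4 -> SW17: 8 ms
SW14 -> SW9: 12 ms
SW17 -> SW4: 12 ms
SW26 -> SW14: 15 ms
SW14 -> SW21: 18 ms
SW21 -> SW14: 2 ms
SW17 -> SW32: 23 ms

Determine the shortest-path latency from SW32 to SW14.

42 ms

Settle nodes by increasing distance from SW32:
SW32: 0
SW17: 23  (via SW32)
SW9: 33  (via SW17)
SW26: 33  (via SW17)
SW4: 35  (via SW17)
SW14: 42  (via SW9)
Shortest route: SW32 → SW17 → SW9 → SW14 = 42 ms.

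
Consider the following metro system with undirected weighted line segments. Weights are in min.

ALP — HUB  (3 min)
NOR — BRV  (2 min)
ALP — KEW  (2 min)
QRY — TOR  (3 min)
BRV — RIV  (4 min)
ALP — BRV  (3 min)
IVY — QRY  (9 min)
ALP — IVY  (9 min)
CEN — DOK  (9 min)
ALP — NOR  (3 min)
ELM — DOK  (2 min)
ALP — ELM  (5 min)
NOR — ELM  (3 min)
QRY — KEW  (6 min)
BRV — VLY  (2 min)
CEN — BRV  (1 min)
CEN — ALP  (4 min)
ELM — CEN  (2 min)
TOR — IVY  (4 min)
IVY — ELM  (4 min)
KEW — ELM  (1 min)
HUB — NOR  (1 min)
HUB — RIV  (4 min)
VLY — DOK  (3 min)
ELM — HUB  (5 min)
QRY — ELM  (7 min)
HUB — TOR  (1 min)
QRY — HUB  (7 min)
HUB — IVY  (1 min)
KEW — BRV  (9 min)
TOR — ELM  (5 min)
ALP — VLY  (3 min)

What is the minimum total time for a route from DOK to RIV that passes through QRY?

Shortest DOK→QRY: DOK → ELM → QRY = 9
Best QRY to RIV: QRY → TOR → HUB → RIV costing 8
Total via QRY: 9 + 8 = 17 min.

17 min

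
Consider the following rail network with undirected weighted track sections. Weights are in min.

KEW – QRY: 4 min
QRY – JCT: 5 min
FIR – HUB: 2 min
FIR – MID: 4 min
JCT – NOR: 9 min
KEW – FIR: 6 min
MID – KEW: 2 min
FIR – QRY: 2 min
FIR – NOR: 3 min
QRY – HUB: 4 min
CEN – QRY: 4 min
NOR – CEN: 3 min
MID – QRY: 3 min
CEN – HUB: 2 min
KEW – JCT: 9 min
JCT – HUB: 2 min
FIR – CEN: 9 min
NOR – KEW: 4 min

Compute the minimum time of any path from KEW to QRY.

4 min

Running Dijkstra from KEW:
KEW: 0
MID: 2  (via KEW)
QRY: 4  (via KEW)
Shortest route: KEW → QRY = 4 min.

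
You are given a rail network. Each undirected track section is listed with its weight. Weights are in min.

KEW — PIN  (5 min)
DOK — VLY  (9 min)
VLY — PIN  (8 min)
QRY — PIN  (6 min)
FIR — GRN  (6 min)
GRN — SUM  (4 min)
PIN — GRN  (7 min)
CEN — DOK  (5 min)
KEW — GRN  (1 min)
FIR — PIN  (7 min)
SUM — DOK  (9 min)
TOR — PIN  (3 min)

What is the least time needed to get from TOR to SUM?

Settle nodes by increasing distance from TOR:
TOR: 0
PIN: 3  (via TOR)
KEW: 8  (via PIN)
GRN: 9  (via KEW)
QRY: 9  (via PIN)
FIR: 10  (via PIN)
VLY: 11  (via PIN)
SUM: 13  (via GRN)
Shortest route: TOR → PIN → KEW → GRN → SUM = 13 min.

13 min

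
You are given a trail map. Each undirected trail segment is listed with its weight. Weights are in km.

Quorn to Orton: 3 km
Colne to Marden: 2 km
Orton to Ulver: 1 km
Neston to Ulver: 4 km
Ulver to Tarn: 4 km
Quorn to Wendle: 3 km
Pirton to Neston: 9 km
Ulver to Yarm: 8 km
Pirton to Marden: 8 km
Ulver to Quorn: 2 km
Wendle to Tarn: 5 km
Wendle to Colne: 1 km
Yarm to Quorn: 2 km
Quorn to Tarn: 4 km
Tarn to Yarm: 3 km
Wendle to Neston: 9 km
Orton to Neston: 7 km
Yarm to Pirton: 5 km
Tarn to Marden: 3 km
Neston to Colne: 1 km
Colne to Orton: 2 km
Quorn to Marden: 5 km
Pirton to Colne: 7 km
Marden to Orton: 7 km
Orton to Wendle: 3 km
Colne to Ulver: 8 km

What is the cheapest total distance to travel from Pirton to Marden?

8 km

Settle nodes by increasing distance from Pirton:
Pirton: 0
Yarm: 5  (via Pirton)
Quorn: 7  (via Yarm)
Colne: 7  (via Pirton)
Tarn: 8  (via Yarm)
Neston: 8  (via Colne)
Wendle: 8  (via Colne)
Marden: 8  (via Pirton)
Shortest route: Pirton–Marden = 8 km.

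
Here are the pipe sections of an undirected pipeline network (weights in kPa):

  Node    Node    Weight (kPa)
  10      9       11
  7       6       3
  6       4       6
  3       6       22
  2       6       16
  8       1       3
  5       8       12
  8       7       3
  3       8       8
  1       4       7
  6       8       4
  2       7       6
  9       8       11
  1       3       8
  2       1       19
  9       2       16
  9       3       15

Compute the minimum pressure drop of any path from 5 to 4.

Shortest distances from 5:
5: 0
8: 12  (via 5)
1: 15  (via 8)
7: 15  (via 8)
6: 16  (via 8)
3: 20  (via 8)
2: 21  (via 7)
4: 22  (via 1)
Shortest route: 5 → 8 → 1 → 4 = 22 kPa.

22 kPa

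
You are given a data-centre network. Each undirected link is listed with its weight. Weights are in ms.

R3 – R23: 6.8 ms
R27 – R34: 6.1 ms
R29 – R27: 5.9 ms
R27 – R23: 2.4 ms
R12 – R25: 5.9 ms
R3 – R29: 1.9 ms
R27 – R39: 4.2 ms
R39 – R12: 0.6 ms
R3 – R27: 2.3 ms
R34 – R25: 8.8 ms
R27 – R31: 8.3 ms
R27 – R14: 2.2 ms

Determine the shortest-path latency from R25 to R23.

13.1 ms

Enumerating some paths:
R25–R12–R39–R27–R3–R23: 5.9+0.6+4.2+2.3+6.8 = 19.8
R25–R12–R39–R27–R23: 5.9+0.6+4.2+2.4 = 13.1
R25–R34–R27–R23: 8.8+6.1+2.4 = 17.3
Cheapest is R25–R12–R39–R27–R23 at 13.1 ms.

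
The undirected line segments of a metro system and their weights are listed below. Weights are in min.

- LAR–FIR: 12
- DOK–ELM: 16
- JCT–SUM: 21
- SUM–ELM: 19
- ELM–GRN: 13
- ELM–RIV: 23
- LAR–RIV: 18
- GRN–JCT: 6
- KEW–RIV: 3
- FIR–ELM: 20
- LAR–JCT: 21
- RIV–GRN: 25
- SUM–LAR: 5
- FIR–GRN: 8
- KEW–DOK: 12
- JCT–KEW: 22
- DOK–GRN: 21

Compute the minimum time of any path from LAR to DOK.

Enumerating some paths:
LAR - FIR - GRN - DOK: 12+8+21 = 41
LAR - FIR - ELM - DOK: 12+20+16 = 48
LAR - RIV - KEW - DOK: 18+3+12 = 33
LAR - SUM - ELM - DOK: 5+19+16 = 40
The minimum is 33 min via LAR - RIV - KEW - DOK.

33 min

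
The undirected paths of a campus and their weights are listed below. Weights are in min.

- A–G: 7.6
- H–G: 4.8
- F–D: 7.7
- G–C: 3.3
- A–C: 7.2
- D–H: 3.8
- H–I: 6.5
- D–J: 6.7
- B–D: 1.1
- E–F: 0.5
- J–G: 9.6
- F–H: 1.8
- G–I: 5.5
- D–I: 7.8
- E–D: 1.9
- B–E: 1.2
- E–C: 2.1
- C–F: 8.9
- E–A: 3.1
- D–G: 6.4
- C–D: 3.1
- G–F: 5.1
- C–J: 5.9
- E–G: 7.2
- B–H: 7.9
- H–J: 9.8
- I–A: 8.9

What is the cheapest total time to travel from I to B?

Settle nodes by increasing distance from I:
I: 0
G: 5.5  (via I)
H: 6.5  (via I)
D: 7.8  (via I)
F: 8.3  (via H)
C: 8.8  (via G)
E: 8.8  (via F)
A: 8.9  (via I)
B: 8.9  (via D)
Shortest route: I–D–B = 8.9 min.

8.9 min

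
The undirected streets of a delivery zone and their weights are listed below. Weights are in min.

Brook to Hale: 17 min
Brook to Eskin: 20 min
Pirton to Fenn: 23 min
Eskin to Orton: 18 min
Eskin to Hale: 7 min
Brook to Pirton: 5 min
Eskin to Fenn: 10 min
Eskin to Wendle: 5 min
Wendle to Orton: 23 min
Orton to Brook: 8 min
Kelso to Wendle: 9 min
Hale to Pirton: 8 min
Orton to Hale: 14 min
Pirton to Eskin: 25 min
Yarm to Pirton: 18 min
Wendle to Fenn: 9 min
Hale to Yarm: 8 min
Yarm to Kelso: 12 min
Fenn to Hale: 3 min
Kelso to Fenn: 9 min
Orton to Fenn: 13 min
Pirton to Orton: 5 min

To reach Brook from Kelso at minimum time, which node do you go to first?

Fenn

Compare a few routes:
Kelso → Fenn → Hale → Brook: 9+3+17 = 29
Kelso → Fenn → Orton → Brook: 9+13+8 = 30
Kelso → Fenn → Orton → Pirton → Brook: 9+13+5+5 = 32
Kelso → Fenn → Hale → Pirton → Brook: 9+3+8+5 = 25
The minimum is 25 min via Kelso → Fenn → Hale → Pirton → Brook.
So from Kelso the first move is to Fenn.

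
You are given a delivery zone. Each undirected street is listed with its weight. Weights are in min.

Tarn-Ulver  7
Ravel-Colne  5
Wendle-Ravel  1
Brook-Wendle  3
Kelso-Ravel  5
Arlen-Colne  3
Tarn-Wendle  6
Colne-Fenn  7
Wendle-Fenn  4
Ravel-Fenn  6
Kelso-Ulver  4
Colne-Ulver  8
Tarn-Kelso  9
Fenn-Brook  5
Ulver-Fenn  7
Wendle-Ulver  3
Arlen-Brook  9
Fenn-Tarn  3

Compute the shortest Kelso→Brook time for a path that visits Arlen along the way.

Best Kelso to Arlen: Kelso → Ravel → Colne → Arlen costing 13
Shortest Arlen→Brook: Arlen → Brook = 9
Total via Arlen: 13 + 9 = 22 min.

22 min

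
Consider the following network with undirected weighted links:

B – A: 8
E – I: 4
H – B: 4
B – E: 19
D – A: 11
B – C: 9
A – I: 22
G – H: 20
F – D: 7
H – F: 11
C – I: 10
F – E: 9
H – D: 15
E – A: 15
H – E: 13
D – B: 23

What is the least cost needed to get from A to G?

32

Compare a few routes:
A → B → H → G: 8+4+20 = 32
A → D → H → G: 11+15+20 = 46
Cheapest is A → B → H → G at 32.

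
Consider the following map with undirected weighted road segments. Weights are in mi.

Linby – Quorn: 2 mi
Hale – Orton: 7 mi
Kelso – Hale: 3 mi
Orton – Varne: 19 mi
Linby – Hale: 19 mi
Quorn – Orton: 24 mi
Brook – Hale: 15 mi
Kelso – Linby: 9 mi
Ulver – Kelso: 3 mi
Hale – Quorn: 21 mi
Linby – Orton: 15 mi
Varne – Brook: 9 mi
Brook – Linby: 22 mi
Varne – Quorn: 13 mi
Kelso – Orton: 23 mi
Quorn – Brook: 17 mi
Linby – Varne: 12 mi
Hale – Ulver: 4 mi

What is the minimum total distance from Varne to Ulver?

24 mi

Candidate routes:
Varne - Linby - Kelso - Ulver: 12+9+3 = 24
Varne - Quorn - Linby - Kelso - Ulver: 13+2+9+3 = 27
Varne - Linby - Kelso - Hale - Ulver: 12+9+3+4 = 28
The minimum is 24 mi via Varne - Linby - Kelso - Ulver.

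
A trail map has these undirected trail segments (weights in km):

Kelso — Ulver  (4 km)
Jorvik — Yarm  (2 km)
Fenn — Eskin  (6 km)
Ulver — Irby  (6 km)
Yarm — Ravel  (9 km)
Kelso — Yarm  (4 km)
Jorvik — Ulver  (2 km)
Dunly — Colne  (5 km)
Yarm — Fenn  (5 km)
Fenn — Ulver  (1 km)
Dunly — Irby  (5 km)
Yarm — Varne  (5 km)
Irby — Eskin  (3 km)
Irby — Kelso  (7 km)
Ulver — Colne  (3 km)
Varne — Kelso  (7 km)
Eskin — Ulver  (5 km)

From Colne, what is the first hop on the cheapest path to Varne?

Ulver

Compare a few routes:
Colne - Ulver - Kelso - Yarm - Varne: 3+4+4+5 = 16
Colne - Ulver - Jorvik - Yarm - Varne: 3+2+2+5 = 12
Colne - Ulver - Kelso - Varne: 3+4+7 = 14
Colne - Ulver - Fenn - Yarm - Varne: 3+1+5+5 = 14
The minimum is 12 km via Colne - Ulver - Jorvik - Yarm - Varne.
So from Colne the first move is to Ulver.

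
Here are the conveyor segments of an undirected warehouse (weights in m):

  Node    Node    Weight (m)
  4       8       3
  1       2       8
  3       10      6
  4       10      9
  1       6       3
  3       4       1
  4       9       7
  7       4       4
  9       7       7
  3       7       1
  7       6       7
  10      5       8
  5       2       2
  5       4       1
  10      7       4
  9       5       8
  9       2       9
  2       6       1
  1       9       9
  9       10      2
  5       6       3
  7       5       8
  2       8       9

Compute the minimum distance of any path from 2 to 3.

4 m

Compare a few routes:
2 → 5 → 4 → 3: 2+1+1 = 4
2 → 6 → 5 → 4 → 3: 1+3+1+1 = 6
Cheapest is 2 → 5 → 4 → 3 at 4 m.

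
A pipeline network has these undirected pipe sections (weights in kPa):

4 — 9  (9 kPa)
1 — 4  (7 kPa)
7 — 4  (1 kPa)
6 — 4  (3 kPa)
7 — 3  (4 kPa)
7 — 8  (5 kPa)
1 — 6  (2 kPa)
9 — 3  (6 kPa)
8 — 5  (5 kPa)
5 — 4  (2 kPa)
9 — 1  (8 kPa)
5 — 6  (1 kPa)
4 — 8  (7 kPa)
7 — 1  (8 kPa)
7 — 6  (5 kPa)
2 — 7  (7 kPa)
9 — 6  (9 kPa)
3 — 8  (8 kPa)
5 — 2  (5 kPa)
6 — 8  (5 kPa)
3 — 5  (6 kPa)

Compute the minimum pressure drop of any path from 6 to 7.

4 kPa

Shortest distances from 6:
6: 0
5: 1  (via 6)
1: 2  (via 6)
4: 3  (via 6)
7: 4  (via 4)
Shortest route: 6–4–7 = 4 kPa.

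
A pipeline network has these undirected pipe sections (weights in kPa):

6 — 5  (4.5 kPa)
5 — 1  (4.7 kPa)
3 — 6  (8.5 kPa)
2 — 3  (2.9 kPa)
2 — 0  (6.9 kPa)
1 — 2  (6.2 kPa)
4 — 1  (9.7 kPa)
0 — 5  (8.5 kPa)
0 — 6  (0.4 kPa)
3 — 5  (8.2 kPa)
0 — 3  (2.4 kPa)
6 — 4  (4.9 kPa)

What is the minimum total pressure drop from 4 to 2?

Running Dijkstra from 4:
4: 0
6: 4.9  (via 4)
0: 5.3  (via 6)
3: 7.7  (via 0)
5: 9.4  (via 6)
1: 9.7  (via 4)
2: 10.6  (via 3)
Shortest route: 4 → 6 → 0 → 3 → 2 = 10.6 kPa.

10.6 kPa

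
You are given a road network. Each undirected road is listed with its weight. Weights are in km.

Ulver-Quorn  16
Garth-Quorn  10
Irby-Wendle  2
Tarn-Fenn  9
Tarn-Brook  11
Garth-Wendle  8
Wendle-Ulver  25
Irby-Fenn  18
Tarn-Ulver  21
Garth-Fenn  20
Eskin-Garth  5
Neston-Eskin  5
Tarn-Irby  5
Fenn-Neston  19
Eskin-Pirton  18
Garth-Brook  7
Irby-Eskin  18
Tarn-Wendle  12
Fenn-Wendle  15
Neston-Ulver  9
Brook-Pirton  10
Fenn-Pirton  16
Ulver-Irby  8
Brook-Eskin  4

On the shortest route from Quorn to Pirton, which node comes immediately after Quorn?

Garth

Enumerating some paths:
Quorn → Garth → Eskin → Pirton: 10+5+18 = 33
Quorn → Garth → Brook → Pirton: 10+7+10 = 27
Quorn → Garth → Eskin → Brook → Pirton: 10+5+4+10 = 29
Cheapest is Quorn → Garth → Brook → Pirton at 27 km.
So from Quorn the first move is to Garth.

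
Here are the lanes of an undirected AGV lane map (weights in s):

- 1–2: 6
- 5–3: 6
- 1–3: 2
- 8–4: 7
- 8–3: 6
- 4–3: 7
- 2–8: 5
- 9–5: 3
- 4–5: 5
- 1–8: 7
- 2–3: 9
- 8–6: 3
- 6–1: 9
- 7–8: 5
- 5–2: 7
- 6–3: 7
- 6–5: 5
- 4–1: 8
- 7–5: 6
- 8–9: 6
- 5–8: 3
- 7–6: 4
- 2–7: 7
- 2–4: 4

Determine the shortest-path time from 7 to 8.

Shortest distances from 7:
7: 0
6: 4  (via 7)
8: 5  (via 7)
Shortest route: 7 → 8 = 5 s.

5 s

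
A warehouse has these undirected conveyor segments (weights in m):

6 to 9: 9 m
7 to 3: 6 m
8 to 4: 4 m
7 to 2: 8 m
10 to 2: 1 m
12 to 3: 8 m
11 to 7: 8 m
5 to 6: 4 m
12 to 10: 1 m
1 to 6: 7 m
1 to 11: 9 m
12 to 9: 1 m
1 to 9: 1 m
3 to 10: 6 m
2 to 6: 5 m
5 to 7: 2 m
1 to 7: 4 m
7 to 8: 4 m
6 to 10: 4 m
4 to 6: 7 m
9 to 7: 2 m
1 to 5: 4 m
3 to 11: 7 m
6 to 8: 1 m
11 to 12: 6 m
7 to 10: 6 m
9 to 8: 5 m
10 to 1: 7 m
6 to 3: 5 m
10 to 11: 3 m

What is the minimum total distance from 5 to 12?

Compare a few routes:
5–7–9–12: 2+2+1 = 5
5–7–1–9–12: 2+4+1+1 = 8
5–1–9–12: 4+1+1 = 6
The minimum is 5 m via 5–7–9–12.

5 m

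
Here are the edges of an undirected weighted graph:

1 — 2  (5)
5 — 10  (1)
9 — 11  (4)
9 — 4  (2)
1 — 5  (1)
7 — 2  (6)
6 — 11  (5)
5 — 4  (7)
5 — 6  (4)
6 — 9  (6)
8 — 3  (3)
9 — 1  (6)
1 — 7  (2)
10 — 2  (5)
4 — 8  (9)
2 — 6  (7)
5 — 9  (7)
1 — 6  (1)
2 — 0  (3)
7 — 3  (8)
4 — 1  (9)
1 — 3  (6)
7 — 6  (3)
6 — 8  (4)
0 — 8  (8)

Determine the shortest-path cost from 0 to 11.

14

Candidate routes:
0–8–6–11: 8+4+5 = 17
0–2–1–6–11: 3+5+1+5 = 14
0–2–6–11: 3+7+5 = 15
0–2–10–5–1–6–11: 3+5+1+1+1+5 = 16
Cheapest is 0–2–1–6–11 at 14.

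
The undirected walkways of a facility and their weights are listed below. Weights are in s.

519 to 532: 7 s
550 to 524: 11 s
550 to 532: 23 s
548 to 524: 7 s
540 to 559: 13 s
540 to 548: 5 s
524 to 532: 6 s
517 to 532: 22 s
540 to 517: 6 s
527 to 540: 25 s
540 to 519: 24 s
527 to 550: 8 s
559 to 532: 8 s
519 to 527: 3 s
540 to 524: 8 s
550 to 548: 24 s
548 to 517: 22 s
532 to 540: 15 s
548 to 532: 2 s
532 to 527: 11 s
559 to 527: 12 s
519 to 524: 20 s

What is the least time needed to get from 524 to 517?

Running Dijkstra from 524:
524: 0
532: 6  (via 524)
548: 7  (via 524)
540: 8  (via 524)
550: 11  (via 524)
519: 13  (via 532)
559: 14  (via 532)
517: 14  (via 540)
Shortest route: 524–540–517 = 14 s.

14 s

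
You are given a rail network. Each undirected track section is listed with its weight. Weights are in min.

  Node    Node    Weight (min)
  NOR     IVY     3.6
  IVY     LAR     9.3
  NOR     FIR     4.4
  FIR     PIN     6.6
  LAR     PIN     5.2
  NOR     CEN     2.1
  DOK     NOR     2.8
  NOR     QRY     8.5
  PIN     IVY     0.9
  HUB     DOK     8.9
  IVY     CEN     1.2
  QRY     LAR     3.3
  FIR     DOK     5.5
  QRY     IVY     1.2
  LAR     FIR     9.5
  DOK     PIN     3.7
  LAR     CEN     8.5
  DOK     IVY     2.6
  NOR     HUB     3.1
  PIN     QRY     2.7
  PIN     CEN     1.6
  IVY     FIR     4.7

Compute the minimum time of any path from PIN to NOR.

Running Dijkstra from PIN:
PIN: 0
IVY: 0.9  (via PIN)
CEN: 1.6  (via PIN)
QRY: 2.1  (via IVY)
DOK: 3.5  (via IVY)
NOR: 3.7  (via CEN)
Shortest route: PIN–CEN–NOR = 3.7 min.

3.7 min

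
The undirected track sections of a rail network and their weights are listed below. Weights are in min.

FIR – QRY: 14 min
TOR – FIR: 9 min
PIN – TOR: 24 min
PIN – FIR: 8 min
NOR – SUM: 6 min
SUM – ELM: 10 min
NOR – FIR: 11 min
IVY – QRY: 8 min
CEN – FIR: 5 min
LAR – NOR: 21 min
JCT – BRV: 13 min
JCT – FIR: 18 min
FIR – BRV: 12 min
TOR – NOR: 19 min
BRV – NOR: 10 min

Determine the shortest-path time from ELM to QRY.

Settle nodes by increasing distance from ELM:
ELM: 0
SUM: 10  (via ELM)
NOR: 16  (via SUM)
BRV: 26  (via NOR)
FIR: 27  (via NOR)
CEN: 32  (via FIR)
PIN: 35  (via FIR)
TOR: 35  (via NOR)
LAR: 37  (via NOR)
JCT: 39  (via BRV)
QRY: 41  (via FIR)
Shortest route: ELM–SUM–NOR–FIR–QRY = 41 min.

41 min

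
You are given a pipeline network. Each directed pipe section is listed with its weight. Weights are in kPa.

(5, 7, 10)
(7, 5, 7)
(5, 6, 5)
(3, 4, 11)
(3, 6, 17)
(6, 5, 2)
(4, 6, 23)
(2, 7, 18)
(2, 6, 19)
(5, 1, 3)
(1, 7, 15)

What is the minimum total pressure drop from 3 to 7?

Compare a few routes:
3 → 4 → 6 → 5 → 7: 11+23+2+10 = 46
3 → 6 → 5 → 1 → 7: 17+2+3+15 = 37
3 → 6 → 5 → 7: 17+2+10 = 29
3 → 4 → 6 → 5 → 1 → 7: 11+23+2+3+15 = 54
The minimum is 29 kPa via 3 → 6 → 5 → 7.

29 kPa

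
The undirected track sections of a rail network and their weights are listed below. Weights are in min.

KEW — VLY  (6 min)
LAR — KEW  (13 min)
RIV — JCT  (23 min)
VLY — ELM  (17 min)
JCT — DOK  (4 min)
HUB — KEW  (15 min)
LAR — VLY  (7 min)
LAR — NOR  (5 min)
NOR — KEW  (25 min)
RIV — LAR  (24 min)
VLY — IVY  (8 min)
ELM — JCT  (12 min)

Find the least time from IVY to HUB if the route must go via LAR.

Shortest IVY→LAR: IVY → VLY → LAR = 15
Shortest LAR→HUB: LAR → KEW → HUB = 28
Total via LAR: 15 + 28 = 43 min.

43 min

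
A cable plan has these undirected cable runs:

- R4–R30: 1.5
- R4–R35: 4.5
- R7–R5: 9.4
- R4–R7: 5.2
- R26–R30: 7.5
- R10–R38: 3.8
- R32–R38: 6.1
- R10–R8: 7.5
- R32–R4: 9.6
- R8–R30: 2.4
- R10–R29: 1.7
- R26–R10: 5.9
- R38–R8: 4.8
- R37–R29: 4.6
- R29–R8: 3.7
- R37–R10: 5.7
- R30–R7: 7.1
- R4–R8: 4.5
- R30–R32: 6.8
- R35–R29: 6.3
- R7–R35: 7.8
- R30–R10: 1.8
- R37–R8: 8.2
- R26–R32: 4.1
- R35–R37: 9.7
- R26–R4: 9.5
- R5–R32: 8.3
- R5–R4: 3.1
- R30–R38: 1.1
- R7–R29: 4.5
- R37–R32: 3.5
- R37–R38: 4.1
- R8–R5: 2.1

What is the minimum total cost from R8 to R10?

Settle nodes by increasing distance from R8:
R8: 0
R5: 2.1  (via R8)
R30: 2.4  (via R8)
R38: 3.5  (via R30)
R29: 3.7  (via R8)
R4: 3.9  (via R30)
R10: 4.2  (via R30)
Shortest route: R8 → R30 → R10 = 4.2.

4.2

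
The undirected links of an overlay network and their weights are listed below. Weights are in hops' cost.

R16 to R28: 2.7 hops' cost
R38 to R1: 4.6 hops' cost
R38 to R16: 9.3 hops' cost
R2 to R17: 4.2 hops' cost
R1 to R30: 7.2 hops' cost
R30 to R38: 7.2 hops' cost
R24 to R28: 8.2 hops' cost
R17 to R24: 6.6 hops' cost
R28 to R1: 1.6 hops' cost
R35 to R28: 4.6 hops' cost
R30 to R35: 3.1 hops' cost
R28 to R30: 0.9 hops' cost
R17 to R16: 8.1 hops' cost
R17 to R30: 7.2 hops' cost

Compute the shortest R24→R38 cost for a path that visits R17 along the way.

Best R24 to R17: R24 → R17 costing 6.6
Shortest R17→R38: R17 → R30 → R28 → R1 → R38 = 14.3
Total via R17: 6.6 + 14.3 = 20.9 hops' cost.

20.9 hops' cost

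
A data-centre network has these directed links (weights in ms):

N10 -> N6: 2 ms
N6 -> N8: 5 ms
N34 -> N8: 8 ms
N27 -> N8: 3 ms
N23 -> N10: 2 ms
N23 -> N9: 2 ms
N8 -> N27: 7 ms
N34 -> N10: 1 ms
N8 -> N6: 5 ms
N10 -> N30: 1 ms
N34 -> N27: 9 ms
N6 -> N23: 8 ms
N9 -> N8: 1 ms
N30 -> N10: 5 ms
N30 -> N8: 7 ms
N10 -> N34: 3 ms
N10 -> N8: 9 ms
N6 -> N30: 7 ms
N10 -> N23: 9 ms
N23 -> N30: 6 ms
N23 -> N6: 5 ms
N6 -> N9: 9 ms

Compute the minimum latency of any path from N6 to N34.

13 ms

Enumerating some paths:
N6–N30–N10–N34: 7+5+3 = 15
N6–N23–N10–N34: 8+2+3 = 13
The minimum is 13 ms via N6–N23–N10–N34.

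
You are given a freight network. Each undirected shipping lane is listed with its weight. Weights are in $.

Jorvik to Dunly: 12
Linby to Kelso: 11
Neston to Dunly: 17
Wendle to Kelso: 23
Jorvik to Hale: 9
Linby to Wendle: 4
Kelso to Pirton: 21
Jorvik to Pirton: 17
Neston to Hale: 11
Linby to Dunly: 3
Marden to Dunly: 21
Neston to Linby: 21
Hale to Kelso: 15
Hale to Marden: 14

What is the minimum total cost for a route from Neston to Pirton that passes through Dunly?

Best Neston to Dunly: Neston → Dunly costing 17
Shortest Dunly→Pirton: Dunly → Jorvik → Pirton = 29
Total via Dunly: 17 + 29 = $46.

$46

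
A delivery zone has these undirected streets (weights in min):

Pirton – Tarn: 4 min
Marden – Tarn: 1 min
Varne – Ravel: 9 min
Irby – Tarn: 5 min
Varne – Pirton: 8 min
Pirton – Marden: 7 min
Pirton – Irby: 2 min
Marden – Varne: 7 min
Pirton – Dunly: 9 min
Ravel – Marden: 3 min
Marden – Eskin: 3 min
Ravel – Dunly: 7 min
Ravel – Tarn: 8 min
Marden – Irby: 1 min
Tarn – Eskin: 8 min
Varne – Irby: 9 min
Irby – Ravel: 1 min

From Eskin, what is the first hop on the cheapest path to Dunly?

Marden

Compare a few routes:
Eskin–Marden–Ravel–Dunly: 3+3+7 = 13
Eskin–Marden–Irby–Ravel–Dunly: 3+1+1+7 = 12
The minimum is 12 min via Eskin–Marden–Irby–Ravel–Dunly.
So from Eskin the first move is to Marden.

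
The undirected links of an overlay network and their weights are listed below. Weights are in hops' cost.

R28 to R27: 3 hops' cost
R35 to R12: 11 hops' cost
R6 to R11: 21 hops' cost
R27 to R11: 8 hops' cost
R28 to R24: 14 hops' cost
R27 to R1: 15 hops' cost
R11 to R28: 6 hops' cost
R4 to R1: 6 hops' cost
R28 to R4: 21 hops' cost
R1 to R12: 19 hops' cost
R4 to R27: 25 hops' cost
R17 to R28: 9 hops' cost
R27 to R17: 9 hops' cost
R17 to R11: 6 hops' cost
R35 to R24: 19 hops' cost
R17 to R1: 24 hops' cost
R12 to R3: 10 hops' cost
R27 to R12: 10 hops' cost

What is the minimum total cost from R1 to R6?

44 hops' cost

Running Dijkstra from R1:
R1: 0
R4: 6  (via R1)
R27: 15  (via R1)
R28: 18  (via R27)
R12: 19  (via R1)
R11: 23  (via R27)
R17: 24  (via R1)
R3: 29  (via R12)
R35: 30  (via R12)
R24: 32  (via R28)
R6: 44  (via R11)
Shortest route: R1 → R27 → R11 → R6 = 44 hops' cost.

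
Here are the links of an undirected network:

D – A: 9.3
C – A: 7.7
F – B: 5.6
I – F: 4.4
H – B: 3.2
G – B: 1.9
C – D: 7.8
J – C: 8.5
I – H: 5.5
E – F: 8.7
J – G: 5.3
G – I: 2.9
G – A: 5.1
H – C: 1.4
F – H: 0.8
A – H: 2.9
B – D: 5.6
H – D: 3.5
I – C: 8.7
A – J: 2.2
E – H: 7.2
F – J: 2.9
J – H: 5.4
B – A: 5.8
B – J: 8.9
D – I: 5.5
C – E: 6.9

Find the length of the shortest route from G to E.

Settle nodes by increasing distance from G:
G: 0
B: 1.9  (via G)
I: 2.9  (via G)
A: 5.1  (via G)
H: 5.1  (via B)
J: 5.3  (via G)
F: 5.9  (via H)
C: 6.5  (via H)
D: 7.5  (via B)
E: 12.3  (via H)
Shortest route: G → B → H → E = 12.3.

12.3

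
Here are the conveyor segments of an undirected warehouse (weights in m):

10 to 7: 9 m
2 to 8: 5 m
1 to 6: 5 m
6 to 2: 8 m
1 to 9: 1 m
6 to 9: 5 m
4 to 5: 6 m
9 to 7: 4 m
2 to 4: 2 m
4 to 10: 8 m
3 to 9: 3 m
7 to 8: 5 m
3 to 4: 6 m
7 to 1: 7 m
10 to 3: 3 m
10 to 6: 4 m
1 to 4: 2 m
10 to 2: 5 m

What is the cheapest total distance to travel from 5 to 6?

13 m

Candidate routes:
5 - 4 - 1 - 9 - 6: 6+2+1+5 = 14
5 - 4 - 2 - 6: 6+2+8 = 16
5 - 4 - 1 - 6: 6+2+5 = 13
5 - 4 - 2 - 10 - 6: 6+2+5+4 = 17
The minimum is 13 m via 5 - 4 - 1 - 6.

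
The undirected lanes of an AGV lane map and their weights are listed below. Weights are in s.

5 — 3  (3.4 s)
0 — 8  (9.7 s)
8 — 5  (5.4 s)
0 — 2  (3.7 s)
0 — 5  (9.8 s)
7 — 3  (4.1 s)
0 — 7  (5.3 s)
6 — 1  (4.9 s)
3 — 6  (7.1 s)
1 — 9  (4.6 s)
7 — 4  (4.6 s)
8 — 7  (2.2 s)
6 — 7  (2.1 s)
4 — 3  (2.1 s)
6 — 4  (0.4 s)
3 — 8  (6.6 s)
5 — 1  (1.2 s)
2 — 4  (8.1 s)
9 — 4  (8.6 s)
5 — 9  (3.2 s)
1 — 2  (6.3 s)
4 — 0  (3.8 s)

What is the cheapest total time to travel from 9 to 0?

Compare a few routes:
9 - 4 - 0: 8.6+3.8 = 12.4
9 - 5 - 3 - 4 - 0: 3.2+3.4+2.1+3.8 = 12.5
Cheapest is 9 - 4 - 0 at 12.4 s.

12.4 s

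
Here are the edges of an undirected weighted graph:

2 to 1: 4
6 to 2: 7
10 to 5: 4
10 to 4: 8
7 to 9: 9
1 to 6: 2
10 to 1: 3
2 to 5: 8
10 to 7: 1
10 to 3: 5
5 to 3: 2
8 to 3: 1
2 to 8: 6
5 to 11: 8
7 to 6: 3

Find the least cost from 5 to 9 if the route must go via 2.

25

Best 5 to 2: 5 → 2 costing 8
Shortest 2→9: 2 → 1 → 10 → 7 → 9 = 17
Total via 2: 8 + 17 = 25.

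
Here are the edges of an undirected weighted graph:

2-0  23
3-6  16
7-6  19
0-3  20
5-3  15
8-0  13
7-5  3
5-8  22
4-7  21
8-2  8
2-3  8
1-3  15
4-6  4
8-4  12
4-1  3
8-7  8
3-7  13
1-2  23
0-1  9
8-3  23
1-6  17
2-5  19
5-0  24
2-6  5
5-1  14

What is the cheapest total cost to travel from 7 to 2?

Candidate routes:
7 → 6 → 2: 19+5 = 24
7 → 8 → 2: 8+8 = 16
7 → 5 → 2: 3+19 = 22
7 → 3 → 2: 13+8 = 21
Cheapest is 7 → 8 → 2 at 16.

16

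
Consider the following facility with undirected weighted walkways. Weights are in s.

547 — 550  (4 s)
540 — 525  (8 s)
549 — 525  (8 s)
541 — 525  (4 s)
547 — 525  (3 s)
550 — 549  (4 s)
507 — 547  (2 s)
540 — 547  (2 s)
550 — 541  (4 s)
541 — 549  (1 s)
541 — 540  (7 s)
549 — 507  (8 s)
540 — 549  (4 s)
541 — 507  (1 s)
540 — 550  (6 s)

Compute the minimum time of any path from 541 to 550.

4 s

Shortest distances from 541:
541: 0
549: 1  (via 541)
507: 1  (via 541)
547: 3  (via 507)
550: 4  (via 541)
Shortest route: 541 → 550 = 4 s.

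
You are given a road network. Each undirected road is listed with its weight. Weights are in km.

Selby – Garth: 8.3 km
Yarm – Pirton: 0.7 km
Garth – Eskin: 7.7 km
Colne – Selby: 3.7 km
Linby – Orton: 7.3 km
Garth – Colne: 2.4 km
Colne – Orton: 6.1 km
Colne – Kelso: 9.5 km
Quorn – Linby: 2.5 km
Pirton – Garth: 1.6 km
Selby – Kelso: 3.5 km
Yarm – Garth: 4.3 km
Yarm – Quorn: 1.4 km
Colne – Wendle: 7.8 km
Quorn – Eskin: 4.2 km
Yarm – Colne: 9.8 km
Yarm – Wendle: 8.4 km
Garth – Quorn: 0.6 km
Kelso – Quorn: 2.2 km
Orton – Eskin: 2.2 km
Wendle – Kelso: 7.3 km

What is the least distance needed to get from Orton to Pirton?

8.5 km

Compare a few routes:
Orton–Eskin–Quorn–Yarm–Pirton: 2.2+4.2+1.4+0.7 = 8.5
Orton–Eskin–Quorn–Garth–Pirton: 2.2+4.2+0.6+1.6 = 8.6
Orton–Colne–Garth–Pirton: 6.1+2.4+1.6 = 10.1
The minimum is 8.5 km via Orton–Eskin–Quorn–Yarm–Pirton.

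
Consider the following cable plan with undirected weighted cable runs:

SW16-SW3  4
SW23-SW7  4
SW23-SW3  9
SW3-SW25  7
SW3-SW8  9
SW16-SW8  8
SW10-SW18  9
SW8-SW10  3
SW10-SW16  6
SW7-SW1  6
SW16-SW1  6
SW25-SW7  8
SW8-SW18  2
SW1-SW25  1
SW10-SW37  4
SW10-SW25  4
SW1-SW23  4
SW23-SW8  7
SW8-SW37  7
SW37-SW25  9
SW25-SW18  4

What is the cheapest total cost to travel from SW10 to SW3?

Enumerating some paths:
SW10 → SW25 → SW3: 4+7 = 11
SW10 → SW16 → SW3: 6+4 = 10
Cheapest is SW10 → SW16 → SW3 at 10.

10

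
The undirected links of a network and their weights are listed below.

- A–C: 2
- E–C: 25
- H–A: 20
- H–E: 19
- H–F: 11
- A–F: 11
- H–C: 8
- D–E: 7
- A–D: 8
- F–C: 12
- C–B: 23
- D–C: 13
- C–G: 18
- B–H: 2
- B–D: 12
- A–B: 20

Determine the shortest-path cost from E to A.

Running Dijkstra from E:
E: 0
D: 7  (via E)
A: 15  (via D)
Shortest route: E → D → A = 15.

15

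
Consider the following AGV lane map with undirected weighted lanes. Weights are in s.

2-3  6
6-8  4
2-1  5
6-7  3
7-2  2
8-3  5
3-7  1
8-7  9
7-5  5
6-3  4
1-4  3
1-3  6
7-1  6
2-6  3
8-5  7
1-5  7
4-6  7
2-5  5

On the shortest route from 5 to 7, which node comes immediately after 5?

Candidate routes:
5 → 2 → 7: 5+2 = 7
5 → 2 → 6 → 7: 5+3+3 = 11
5 → 7: 5 = 5
Cheapest is 5 → 7 at 5 s.
So from 5 the first move is to 7.

7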